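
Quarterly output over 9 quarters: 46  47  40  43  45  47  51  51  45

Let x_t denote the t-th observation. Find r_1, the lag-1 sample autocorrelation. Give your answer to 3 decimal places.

Mean x̄ = (46 + 47 + 40 + 43 + 45 + 47 + 51 + 51 + 45)/9 = 46.1111
Numerator Σ_{t=1}^{8}(x_t−x̄)(x_{t+1}−x̄) = 38.7654
Denominator Σ(x_t−x̄)² = 98.8889
r_1 = 38.7654 / 98.8889 = 0.392

0.392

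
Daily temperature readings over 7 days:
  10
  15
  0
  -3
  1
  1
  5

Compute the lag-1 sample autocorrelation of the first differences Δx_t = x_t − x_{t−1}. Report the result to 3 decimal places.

-0.190

First differences Δx: 5, -15, -3, 4, 0, 4
Mean of differences = -0.8333
Numerator Σ(Δx_t−Δx̄)(Δx_{t+1}−Δx̄) = -54.3611
Denominator Σ(Δx_t−Δx̄)² = 286.8333
r_1(Δx) = -54.3611 / 286.8333 = -0.190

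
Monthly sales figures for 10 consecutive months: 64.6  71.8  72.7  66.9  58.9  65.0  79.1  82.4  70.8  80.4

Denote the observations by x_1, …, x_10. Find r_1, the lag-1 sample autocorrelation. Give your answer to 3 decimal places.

0.287

Mean x̄ = (64.6 + 71.8 + 72.7 + 66.9 + 58.9 + 65.0 + 79.1 + 82.4 + 70.8 + 80.4)/10 = 71.2600
Numerator Σ_{t=1}^{9}(x_t−x̄)(x_{t+1}−x̄) = 151.0964
Denominator Σ(x_t−x̄)² = 527.0040
r_1 = 151.0964 / 527.0040 = 0.287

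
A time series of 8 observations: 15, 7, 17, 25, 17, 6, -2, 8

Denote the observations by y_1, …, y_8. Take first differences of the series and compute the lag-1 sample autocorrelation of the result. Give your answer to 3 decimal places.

First differences Δy: -8, 10, 8, -8, -11, -8, 10
Mean of differences = -1.0000
Numerator Σ(Δy_t−Δȳ)(Δy_{t+1}−Δȳ) = 22.0000
Denominator Σ(Δy_t−Δȳ)² = 570.0000
r_1(Δy) = 22.0000 / 570.0000 = 0.039

0.039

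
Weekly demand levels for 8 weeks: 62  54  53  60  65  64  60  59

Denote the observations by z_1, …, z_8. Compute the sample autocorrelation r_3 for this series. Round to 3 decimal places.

-0.474

Mean z̄ = (62 + 54 + 53 + 60 + 65 + 64 + 60 + 59)/8 = 59.6250
Deviations from mean: 2.3750, -5.6250, -6.6250, 0.3750, 5.3750, 4.3750, 0.3750, -0.6250
Numerator Σ_{t=1}^{5}(z_t−z̄)(z_{t+3}−z̄) = -61.5469
Denominator Σ(z_t−z̄)² = 129.8750
r_3 = -61.5469 / 129.8750 = -0.474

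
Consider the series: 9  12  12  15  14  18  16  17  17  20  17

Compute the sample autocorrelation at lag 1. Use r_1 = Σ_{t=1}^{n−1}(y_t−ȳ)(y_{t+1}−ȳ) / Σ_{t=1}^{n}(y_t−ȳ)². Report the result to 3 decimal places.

0.510

Mean ȳ = (9 + 12 + 12 + 15 + 14 + 18 + 16 + 17 + 17 + 20 + 17)/11 = 15.1818
Numerator Σ_{t=1}^{10}(y_t−ȳ)(y_{t+1}−ȳ) = 51.8760
Denominator Σ(y_t−ȳ)² = 101.6364
r_1 = 51.8760 / 101.6364 = 0.510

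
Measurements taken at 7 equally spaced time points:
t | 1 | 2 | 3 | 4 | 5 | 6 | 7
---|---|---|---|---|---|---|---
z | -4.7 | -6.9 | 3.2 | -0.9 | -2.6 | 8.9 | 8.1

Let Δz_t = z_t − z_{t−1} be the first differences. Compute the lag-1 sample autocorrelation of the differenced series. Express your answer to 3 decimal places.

-0.533

First differences Δz: -2.2, 10.1, -4.1, -1.7, 11.5, -0.8
Mean of differences = 2.1333
Numerator Σ(Δz_t−Δz̄)(Δz_{t+1}−Δz̄) = -123.6678
Denominator Σ(Δz_t−Δz̄)² = 232.1333
r_1(Δz) = -123.6678 / 232.1333 = -0.533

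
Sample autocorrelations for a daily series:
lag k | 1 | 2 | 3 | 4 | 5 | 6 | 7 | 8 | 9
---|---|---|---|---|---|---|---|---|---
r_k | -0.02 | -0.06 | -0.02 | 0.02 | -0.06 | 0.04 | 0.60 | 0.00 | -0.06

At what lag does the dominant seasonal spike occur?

7

The largest autocorrelation is r_7 = 0.60; the remaining lags stay at or below 0.04.
The dominant spike at lag 7 indicates a seasonal period of 7.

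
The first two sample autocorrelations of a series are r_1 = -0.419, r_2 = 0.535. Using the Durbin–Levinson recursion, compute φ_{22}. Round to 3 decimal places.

0.436

φ_{22} = (r_2 − r_1²) / (1 − r_1²)
r_1² = (-0.419)² = 0.175561
Numerator = 0.535 − 0.1756 = 0.3594; denominator = 1 − 0.1756 = 0.8244
φ_{22} = 0.3594 / 0.8244 = 0.436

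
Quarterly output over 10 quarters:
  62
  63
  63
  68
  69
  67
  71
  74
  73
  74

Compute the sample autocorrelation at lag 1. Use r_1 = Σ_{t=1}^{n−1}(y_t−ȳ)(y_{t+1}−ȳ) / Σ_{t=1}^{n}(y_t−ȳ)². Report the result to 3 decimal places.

0.661

Mean ȳ = (62 + 63 + 63 + 68 + 69 + 67 + 71 + 74 + 73 + 74)/10 = 68.4000
Numerator Σ_{t=1}^{9}(y_t−ȳ)(y_{t+1}−ȳ) = 127.2400
Denominator Σ(y_t−ȳ)² = 192.4000
r_1 = 127.2400 / 192.4000 = 0.661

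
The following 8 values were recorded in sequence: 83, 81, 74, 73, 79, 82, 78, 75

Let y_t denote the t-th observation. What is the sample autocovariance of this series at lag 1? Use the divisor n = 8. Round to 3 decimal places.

2.764

Mean ȳ = (83 + 81 + 74 + 73 + 79 + 82 + 78 + 75)/8 = 78.1250
Σ_{t=1}^{7}(y_t−ȳ)(y_{t+1}−ȳ) = 22.1094
γ_1 = 22.1094 / 8 = 2.764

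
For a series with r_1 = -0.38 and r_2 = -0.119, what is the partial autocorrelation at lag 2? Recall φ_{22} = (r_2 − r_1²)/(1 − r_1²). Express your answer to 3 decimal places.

φ_{22} = (r_2 − r_1²) / (1 − r_1²)
r_1² = (-0.38)² = 0.1444
Numerator = -0.119 − 0.1444 = -0.2634; denominator = 1 − 0.1444 = 0.8556
φ_{22} = -0.2634 / 0.8556 = -0.308

-0.308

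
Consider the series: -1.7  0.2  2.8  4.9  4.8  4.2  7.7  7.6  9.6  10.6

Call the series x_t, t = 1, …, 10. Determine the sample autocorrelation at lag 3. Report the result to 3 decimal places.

0.099

Mean x̄ = (-1.7 + 0.2 + 2.8 + 4.9 + 4.8 + 4.2 + 7.7 + 7.6 + 9.6 + 10.6)/10 = 5.0700
Numerator Σ_{t=1}^{7}(x_t−x̄)(x_{t+3}−x̄) = 13.9133
Denominator Σ(x_t−x̄)² = 139.9810
r_3 = 13.9133 / 139.9810 = 0.099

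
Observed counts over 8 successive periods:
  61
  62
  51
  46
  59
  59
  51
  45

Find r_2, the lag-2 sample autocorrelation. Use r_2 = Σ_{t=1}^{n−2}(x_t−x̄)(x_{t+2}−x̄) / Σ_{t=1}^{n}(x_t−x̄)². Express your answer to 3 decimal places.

-0.614

Mean x̄ = (61 + 62 + 51 + 46 + 59 + 59 + 51 + 45)/8 = 54.2500
Deviations from mean: 6.7500, 7.7500, -3.2500, -8.2500, 4.7500, 4.7500, -3.2500, -9.2500
Σ(x_t−x̄)(x_{t+2}−x̄) = (-21.9375) + (-63.9375) + (-15.4375) + (-39.1875) + (-15.4375) + (-43.9375) = -199.8750
Denominator Σ(x_t−x̄)² = 325.5000
r_2 = -199.8750 / 325.5000 = -0.614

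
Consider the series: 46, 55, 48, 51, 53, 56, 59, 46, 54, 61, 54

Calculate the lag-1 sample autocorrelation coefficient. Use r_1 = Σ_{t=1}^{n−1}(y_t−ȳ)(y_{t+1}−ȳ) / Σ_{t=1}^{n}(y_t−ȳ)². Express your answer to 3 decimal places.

-0.120

Mean ȳ = (46 + 55 + 48 + 51 + 53 + 56 + 59 + 46 + 54 + 61 + 54)/11 = 53.0000
Numerator Σ_{t=1}^{10}(y_t−ȳ)(y_{t+1}−ȳ) = -29.0000
Denominator Σ(y_t−ȳ)² = 242.0000
r_1 = -29.0000 / 242.0000 = -0.120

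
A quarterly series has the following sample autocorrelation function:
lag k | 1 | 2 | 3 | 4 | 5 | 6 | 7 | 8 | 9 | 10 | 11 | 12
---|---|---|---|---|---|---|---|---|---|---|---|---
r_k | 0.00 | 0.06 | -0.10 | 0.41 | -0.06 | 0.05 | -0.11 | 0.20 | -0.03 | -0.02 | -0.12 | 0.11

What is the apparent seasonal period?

4

The largest autocorrelation is r_4 = 0.41, with a weaker echo at lag 8 (0.20); the remaining lags stay at or below 0.11.
The dominant spike at lag 4 indicates a seasonal period of 4.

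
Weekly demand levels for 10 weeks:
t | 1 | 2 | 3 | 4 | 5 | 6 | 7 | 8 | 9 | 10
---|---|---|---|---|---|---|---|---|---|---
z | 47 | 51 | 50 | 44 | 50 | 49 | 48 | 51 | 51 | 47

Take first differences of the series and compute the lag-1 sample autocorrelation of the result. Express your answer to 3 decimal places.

First differences Δz: 4, -1, -6, 6, -1, -1, 3, 0, -4
Mean of differences = 0.0000
Numerator Σ(Δz_t−Δz̄)(Δz_{t+1}−Δz̄) = -42.0000
Denominator Σ(Δz_t−Δz̄)² = 116.0000
r_1(Δz) = -42.0000 / 116.0000 = -0.362

-0.362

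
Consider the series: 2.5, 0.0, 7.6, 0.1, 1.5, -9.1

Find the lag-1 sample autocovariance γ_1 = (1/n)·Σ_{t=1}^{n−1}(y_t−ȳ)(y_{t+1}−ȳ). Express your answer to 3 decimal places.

-2.819

Mean ȳ = (2.5 + 0.0 + 7.6 + 0.1 + 1.5 − 9.1)/6 = 0.4333
Σ_{t=1}^{5}(y_t−ȳ)(y_{t+1}−ȳ) = -16.9144
γ_1 = -16.9144 / 6 = -2.819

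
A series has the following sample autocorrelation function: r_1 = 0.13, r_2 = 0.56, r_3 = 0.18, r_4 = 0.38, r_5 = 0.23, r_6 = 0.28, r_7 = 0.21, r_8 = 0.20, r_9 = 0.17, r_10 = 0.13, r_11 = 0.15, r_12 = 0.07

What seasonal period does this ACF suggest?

2

The largest autocorrelation is r_2 = 0.56, with weaker echoes at lags 4 (0.38) and 6 (0.28); the remaining lags stay at or below 0.23.
The dominant spike at lag 2 indicates a seasonal period of 2.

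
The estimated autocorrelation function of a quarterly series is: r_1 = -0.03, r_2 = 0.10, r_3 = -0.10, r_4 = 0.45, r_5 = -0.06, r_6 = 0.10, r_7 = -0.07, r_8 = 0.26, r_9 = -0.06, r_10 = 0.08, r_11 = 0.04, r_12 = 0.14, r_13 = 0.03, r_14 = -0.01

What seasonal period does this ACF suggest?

The largest autocorrelation is r_4 = 0.45, with a weaker echo at lag 8 (0.26); the remaining lags stay at or below 0.14.
The dominant spike at lag 4 indicates a seasonal period of 4.

4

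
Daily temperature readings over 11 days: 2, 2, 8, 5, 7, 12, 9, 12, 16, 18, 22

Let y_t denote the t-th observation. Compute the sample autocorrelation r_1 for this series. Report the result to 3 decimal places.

0.601

Mean ȳ = (2 + 2 + 8 + 5 + 7 + 12 + 9 + 12 + 16 + 18 + 22)/11 = 10.2727
Numerator Σ_{t=1}^{10}(y_t−ȳ)(y_{t+1}−ȳ) = 251.1983
Denominator Σ(y_t−ȳ)² = 418.1818
r_1 = 251.1983 / 418.1818 = 0.601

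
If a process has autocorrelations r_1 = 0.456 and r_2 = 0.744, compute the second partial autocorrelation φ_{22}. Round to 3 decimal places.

0.677

φ_{22} = (r_2 − r_1²) / (1 − r_1²)
r_1² = (0.456)² = 0.207936
Numerator = 0.744 − 0.2079 = 0.5361; denominator = 1 − 0.2079 = 0.7921
φ_{22} = 0.5361 / 0.7921 = 0.677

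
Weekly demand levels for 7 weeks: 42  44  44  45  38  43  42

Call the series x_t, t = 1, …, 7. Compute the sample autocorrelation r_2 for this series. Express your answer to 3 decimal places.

Mean x̄ = (42 + 44 + 44 + 45 + 38 + 43 + 42)/7 = 42.5714
Deviations from mean: -0.5714, 1.4286, 1.4286, 2.4286, -4.5714, 0.4286, -0.5714
Numerator Σ_{t=1}^{5}(x_t−x̄)(x_{t+2}−x̄) = -0.2245
Denominator Σ(x_t−x̄)² = 31.7143
r_2 = -0.2245 / 31.7143 = -0.007

-0.007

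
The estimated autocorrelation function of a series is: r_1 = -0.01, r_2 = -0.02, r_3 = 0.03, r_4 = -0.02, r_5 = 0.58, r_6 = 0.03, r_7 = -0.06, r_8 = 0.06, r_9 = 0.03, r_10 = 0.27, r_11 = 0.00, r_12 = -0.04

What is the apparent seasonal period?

5

The largest autocorrelation is r_5 = 0.58, with a weaker echo at lag 10 (0.27); the remaining lags stay at or below 0.06.
The dominant spike at lag 5 indicates a seasonal period of 5.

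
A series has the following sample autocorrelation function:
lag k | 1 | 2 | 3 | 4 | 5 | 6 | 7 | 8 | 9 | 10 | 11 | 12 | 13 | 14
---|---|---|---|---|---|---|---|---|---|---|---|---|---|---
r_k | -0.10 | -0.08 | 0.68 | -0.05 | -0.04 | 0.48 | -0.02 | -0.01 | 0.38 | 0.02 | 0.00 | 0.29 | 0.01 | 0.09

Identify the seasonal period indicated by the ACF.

The largest autocorrelation is r_3 = 0.68, with weaker echoes at lags 6 (0.48), 9 (0.38) and 12 (0.29); the remaining lags stay at or below 0.09.
The dominant spike at lag 3 indicates a seasonal period of 3.

3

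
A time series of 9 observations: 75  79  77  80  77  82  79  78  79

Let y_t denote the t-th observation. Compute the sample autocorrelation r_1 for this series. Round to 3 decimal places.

-0.337

Mean ȳ = (75 + 79 + 77 + 80 + 77 + 82 + 79 + 78 + 79)/9 = 78.4444
Numerator Σ_{t=1}^{8}(y_t−ȳ)(y_{t+1}−ȳ) = -10.8642
Denominator Σ(y_t−ȳ)² = 32.2222
r_1 = -10.8642 / 32.2222 = -0.337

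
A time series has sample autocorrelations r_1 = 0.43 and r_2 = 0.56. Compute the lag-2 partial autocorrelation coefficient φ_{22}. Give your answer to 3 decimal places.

φ_{22} = (r_2 − r_1²) / (1 − r_1²)
r_1² = (0.43)² = 0.1849
Numerator = 0.56 − 0.1849 = 0.3751; denominator = 1 − 0.1849 = 0.8151
φ_{22} = 0.3751 / 0.8151 = 0.460

0.460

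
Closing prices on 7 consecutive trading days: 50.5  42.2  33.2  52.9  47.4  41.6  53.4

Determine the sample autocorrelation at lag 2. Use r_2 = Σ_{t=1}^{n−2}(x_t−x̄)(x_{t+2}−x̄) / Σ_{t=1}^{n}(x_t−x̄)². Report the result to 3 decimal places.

Mean x̄ = (50.5 + 42.2 + 33.2 + 52.9 + 47.4 + 41.6 + 53.4)/7 = 45.8857
Deviations from mean: 4.6143, -3.6857, -12.6857, 7.0143, 1.5143, -4.2857, 7.5143
Numerator Σ_{t=1}^{5}(x_t−x̄)(x_{t+2}−x̄) = -122.2804
Denominator Σ(x_t−x̄)² = 322.1286
r_2 = -122.2804 / 322.1286 = -0.380

-0.380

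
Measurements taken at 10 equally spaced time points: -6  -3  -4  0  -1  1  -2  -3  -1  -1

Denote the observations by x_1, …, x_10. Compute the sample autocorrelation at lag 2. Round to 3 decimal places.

0.158

Mean x̄ = (-6 − 3 − 4 + 0 − 1 + 1 − 2 − 3 − 1 − 1)/10 = -2.0000
Numerator Σ_{t=1}^{8}(x_t−x̄)(x_{t+2}−x̄) = 6.0000
Denominator Σ(x_t−x̄)² = 38.0000
r_2 = 6.0000 / 38.0000 = 0.158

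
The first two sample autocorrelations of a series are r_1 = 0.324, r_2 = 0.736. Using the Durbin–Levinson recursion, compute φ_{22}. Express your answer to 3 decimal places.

0.705

φ_{22} = (r_2 − r_1²) / (1 − r_1²)
r_1² = (0.324)² = 0.104976
Numerator = 0.736 − 0.1050 = 0.6310; denominator = 1 − 0.1050 = 0.8950
φ_{22} = 0.6310 / 0.8950 = 0.705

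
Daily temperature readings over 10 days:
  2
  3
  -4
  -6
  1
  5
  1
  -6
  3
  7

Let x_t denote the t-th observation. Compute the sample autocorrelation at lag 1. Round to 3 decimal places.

Mean x̄ = (2 + 3 − 4 − 6 + 1 + 5 + 1 − 6 + 3 + 7)/10 = 0.6000
Numerator Σ_{t=1}^{9}(x_t−x̄)(x_{t+1}−x̄) = 20.4400
Denominator Σ(x_t−x̄)² = 182.4000
r_1 = 20.4400 / 182.4000 = 0.112

0.112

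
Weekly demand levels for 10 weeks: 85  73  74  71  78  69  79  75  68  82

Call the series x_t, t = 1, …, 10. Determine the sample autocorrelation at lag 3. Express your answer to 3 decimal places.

0.053

Mean x̄ = (85 + 73 + 74 + 71 + 78 + 69 + 79 + 75 + 68 + 82)/10 = 75.4000
Numerator Σ_{t=1}^{7}(x_t−x̄)(x_{t+3}−x̄) = 14.7200
Denominator Σ(x_t−x̄)² = 278.4000
r_3 = 14.7200 / 278.4000 = 0.053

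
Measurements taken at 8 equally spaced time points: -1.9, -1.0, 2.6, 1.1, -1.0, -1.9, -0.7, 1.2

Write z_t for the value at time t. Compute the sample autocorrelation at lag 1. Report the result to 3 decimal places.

Mean z̄ = (-1.9 − 1.0 + 2.6 + 1.1 − 1.0 − 1.9 − 0.7 + 1.2)/8 = -0.2000
Deviations from mean: -1.7000, -0.8000, 2.8000, 1.3000, -0.8000, -1.7000, -0.5000, 1.4000
Σ(z_t−z̄)(z_{t+1}−z̄) = (1.3600) + (-2.2400) + (3.6400) + (-1.0400) + (1.3600) + (0.8500) + (-0.7000) = 3.2300
Denominator Σ(z_t−z̄)² = 18.8000
r_1 = 3.2300 / 18.8000 = 0.172

0.172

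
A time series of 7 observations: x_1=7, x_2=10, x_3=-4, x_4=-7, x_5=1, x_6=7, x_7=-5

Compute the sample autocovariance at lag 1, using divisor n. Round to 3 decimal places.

1.764

Mean x̄ = (7 + 10 − 4 − 7 + 1 + 7 − 5)/7 = 1.2857
Deviations: 5.7143, 8.7143, -5.2857, -8.2857, -0.2857, 5.7143, -6.2857
Σ_{t=1}^{6}(x_t−x̄)(x_{t+1}−x̄) = 12.3469
γ_1 = 12.3469 / 7 = 1.764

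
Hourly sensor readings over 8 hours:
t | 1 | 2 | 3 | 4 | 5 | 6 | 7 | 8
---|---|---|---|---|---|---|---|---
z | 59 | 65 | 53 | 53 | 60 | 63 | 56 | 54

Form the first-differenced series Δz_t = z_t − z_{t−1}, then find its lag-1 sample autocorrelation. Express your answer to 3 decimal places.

First differences Δz: 6, -12, 0, 7, 3, -7, -2
Mean of differences = -0.7143
Numerator Σ(Δz_t−Δz̄)(Δz_{t+1}−Δz̄) = -64.9388
Denominator Σ(Δz_t−Δz̄)² = 287.4286
r_1(Δz) = -64.9388 / 287.4286 = -0.226

-0.226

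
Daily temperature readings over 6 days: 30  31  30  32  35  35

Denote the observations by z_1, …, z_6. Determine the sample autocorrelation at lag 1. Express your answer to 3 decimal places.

0.483

Mean z̄ = (30 + 31 + 30 + 32 + 35 + 35)/6 = 32.1667
Deviations from mean: -2.1667, -1.1667, -2.1667, -0.1667, 2.8333, 2.8333
Σ(z_t−z̄)(z_{t+1}−z̄) = (2.5278) + (2.5278) + (0.3611) + (-0.4722) + (8.0278) = 12.9722
Denominator Σ(z_t−z̄)² = 26.8333
r_1 = 12.9722 / 26.8333 = 0.483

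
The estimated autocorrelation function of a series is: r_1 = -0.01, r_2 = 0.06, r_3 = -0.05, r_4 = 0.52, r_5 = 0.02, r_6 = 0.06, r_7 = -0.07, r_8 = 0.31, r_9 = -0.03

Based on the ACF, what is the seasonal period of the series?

The largest autocorrelation is r_4 = 0.52, with a weaker echo at lag 8 (0.31); the remaining lags stay at or below 0.06.
The dominant spike at lag 4 indicates a seasonal period of 4.

4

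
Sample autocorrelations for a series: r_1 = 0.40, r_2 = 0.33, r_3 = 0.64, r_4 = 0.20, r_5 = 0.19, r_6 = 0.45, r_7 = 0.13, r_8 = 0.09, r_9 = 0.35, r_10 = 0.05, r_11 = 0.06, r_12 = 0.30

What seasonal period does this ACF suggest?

3

The largest autocorrelation is r_3 = 0.64, with a weaker echo at lag 6 (0.45); the remaining lags stay at or below 0.40. The elevated value at lag 1 (0.40), dropping to 0.33 at lag 2, reflects decaying short-term dependence rather than seasonality.
The dominant spike at lag 3 indicates a seasonal period of 3.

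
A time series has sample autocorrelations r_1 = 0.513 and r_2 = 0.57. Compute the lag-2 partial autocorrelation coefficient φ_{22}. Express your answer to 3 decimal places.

0.416

φ_{22} = (r_2 − r_1²) / (1 − r_1²)
r_1² = (0.513)² = 0.263169
Numerator = 0.57 − 0.2632 = 0.3068; denominator = 1 − 0.2632 = 0.7368
φ_{22} = 0.3068 / 0.7368 = 0.416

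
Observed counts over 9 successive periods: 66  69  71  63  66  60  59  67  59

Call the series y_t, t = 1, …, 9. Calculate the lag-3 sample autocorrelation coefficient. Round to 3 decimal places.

0.075

Mean ȳ = (66 + 69 + 71 + 63 + 66 + 60 + 59 + 67 + 59)/9 = 64.4444
Numerator Σ_{t=1}^{6}(y_t−ȳ)(y_{t+3}−ȳ) = 11.7407
Denominator Σ(y_t−ȳ)² = 156.2222
r_3 = 11.7407 / 156.2222 = 0.075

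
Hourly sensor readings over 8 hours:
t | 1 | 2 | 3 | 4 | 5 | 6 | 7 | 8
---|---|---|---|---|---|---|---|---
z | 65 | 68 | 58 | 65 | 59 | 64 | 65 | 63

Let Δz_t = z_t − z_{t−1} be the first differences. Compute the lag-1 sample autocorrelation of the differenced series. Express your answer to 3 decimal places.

First differences Δz: 3, -10, 7, -6, 5, 1, -2
Mean of differences = -0.2857
Numerator Σ(Δz_t−Δz̄)(Δz_{t+1}−Δz̄) = -169.9388
Denominator Σ(Δz_t−Δz̄)² = 223.4286
r_1(Δz) = -169.9388 / 223.4286 = -0.761

-0.761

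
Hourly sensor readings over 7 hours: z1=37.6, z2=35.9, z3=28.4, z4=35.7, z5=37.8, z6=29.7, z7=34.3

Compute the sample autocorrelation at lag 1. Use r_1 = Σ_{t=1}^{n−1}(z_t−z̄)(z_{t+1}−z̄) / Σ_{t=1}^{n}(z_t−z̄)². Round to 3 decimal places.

-0.288

Mean z̄ = (37.6 + 35.9 + 28.4 + 35.7 + 37.8 + 29.7 + 34.3)/7 = 34.2000
Deviations from mean: 3.4000, 1.7000, -5.8000, 1.5000, 3.6000, -4.5000, 0.1000
Σ(z_t−z̄)(z_{t+1}−z̄) = (5.7800) + (-9.8600) + (-8.7000) + (5.4000) + (-16.2000) + (-0.4500) = -24.0300
Denominator Σ(z_t−z̄)² = 83.5600
r_1 = -24.0300 / 83.5600 = -0.288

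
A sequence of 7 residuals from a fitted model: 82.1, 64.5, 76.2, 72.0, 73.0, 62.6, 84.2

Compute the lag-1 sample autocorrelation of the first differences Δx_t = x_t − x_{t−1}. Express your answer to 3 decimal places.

First differences Δx: -17.6, 11.7, -4.2, 1.0, -10.4, 21.6
Mean of differences = 0.3500
Numerator Σ(Δx_t−Δx̄)(Δx_{t+1}−Δx̄) = -493.7575
Denominator Σ(Δx_t−Δx̄)² = 1039.2750
r_1(Δx) = -493.7575 / 1039.2750 = -0.475

-0.475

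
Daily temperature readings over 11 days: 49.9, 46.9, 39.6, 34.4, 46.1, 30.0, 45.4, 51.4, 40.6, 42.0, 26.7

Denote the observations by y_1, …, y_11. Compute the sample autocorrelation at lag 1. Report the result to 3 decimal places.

Mean ȳ = (49.9 + 46.9 + 39.6 + 34.4 + 46.1 + 30.0 + 45.4 + 51.4 + 40.6 + 42.0 + 26.7)/11 = 41.1818
Numerator Σ_{t=1}^{10}(y_t−ȳ)(y_{t+1}−ȳ) = -59.1485
Denominator Σ(y_t−ȳ)² = 639.3564
r_1 = -59.1485 / 639.3564 = -0.093

-0.093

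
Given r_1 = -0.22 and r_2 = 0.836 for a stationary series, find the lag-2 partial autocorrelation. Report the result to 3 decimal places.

φ_{22} = (r_2 − r_1²) / (1 − r_1²)
r_1² = (-0.22)² = 0.0484
Numerator = 0.836 − 0.0484 = 0.7876; denominator = 1 − 0.0484 = 0.9516
φ_{22} = 0.7876 / 0.9516 = 0.828

0.828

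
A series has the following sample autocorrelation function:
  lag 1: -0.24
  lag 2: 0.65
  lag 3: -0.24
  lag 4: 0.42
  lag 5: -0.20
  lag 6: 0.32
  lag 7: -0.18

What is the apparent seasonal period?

2

The largest autocorrelation is r_2 = 0.65, with weaker echoes at lags 4 (0.42) and 6 (0.32); the remaining lags stay at or below -0.18.
The dominant spike at lag 2 indicates a seasonal period of 2.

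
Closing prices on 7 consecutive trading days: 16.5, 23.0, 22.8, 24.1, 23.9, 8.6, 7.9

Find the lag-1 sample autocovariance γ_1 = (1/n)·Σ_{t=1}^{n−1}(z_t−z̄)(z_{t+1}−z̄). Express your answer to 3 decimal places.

Mean z̄ = (16.5 + 23.0 + 22.8 + 24.1 + 23.9 + 8.6 + 7.9)/7 = 18.1143
Σ_{t=1}^{6}(z_t−z̄)(z_{t+1}−z̄) = 119.8198
γ_1 = 119.8198 / 7 = 17.117

17.117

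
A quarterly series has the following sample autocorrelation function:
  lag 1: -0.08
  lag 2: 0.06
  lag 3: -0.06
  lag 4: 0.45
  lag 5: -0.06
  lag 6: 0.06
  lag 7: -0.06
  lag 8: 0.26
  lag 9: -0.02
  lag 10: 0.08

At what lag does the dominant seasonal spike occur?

4

The largest autocorrelation is r_4 = 0.45, with a weaker echo at lag 8 (0.26); the remaining lags stay at or below 0.08.
The dominant spike at lag 4 indicates a seasonal period of 4.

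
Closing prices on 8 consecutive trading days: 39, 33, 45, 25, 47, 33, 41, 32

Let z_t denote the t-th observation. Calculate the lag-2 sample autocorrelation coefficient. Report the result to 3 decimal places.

Mean z̄ = (39 + 33 + 45 + 25 + 47 + 33 + 41 + 32)/8 = 36.8750
Deviations from mean: 2.1250, -3.8750, 8.1250, -11.8750, 10.1250, -3.8750, 4.1250, -4.8750
Σ(z_t−z̄)(z_{t+2}−z̄) = (17.2656) + (46.0156) + (82.2656) + (46.0156) + (41.7656) + (18.8906) = 252.2188
Denominator Σ(z_t−z̄)² = 384.8750
r_2 = 252.2188 / 384.8750 = 0.655

0.655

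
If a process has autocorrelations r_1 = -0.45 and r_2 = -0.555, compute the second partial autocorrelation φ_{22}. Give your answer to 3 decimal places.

-0.950

φ_{22} = (r_2 − r_1²) / (1 − r_1²)
r_1² = (-0.45)² = 0.2025
Numerator = -0.555 − 0.2025 = -0.7575; denominator = 1 − 0.2025 = 0.7975
φ_{22} = -0.7575 / 0.7975 = -0.950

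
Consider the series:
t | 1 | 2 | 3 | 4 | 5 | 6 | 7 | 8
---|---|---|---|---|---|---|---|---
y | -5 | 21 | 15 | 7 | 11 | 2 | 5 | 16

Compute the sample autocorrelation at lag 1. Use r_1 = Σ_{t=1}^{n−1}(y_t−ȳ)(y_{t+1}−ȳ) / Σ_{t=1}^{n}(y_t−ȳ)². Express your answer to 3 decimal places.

-0.253

Mean ȳ = (-5 + 21 + 15 + 7 + 11 + 2 + 5 + 16)/8 = 9.0000
Deviations from mean: -14.0000, 12.0000, 6.0000, -2.0000, 2.0000, -7.0000, -4.0000, 7.0000
Numerator Σ_{t=1}^{7}(y_t−ȳ)(y_{t+1}−ȳ) = -126.0000
Denominator Σ(y_t−ȳ)² = 498.0000
r_1 = -126.0000 / 498.0000 = -0.253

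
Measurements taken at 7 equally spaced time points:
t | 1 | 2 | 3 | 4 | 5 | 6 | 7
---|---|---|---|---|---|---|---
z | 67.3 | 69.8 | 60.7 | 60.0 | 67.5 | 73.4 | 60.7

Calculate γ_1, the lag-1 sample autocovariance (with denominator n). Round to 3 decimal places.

Mean z̄ = (67.3 + 69.8 + 60.7 + 60.0 + 67.5 + 73.4 + 60.7)/7 = 65.6286
Σ_{t=1}^{6}(z_t−z̄)(z_{t+1}−z̄) = -20.1380
γ_1 = -20.1380 / 7 = -2.877

-2.877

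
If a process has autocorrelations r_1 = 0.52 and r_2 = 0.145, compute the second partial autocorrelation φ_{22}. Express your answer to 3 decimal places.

φ_{22} = (r_2 − r_1²) / (1 − r_1²)
r_1² = (0.52)² = 0.2704
Numerator = 0.145 − 0.2704 = -0.1254; denominator = 1 − 0.2704 = 0.7296
φ_{22} = -0.1254 / 0.7296 = -0.172

-0.172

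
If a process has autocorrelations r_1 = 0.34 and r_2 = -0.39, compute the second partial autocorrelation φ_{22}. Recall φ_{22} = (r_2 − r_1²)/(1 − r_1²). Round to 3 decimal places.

-0.572

φ_{22} = (r_2 − r_1²) / (1 − r_1²)
r_1² = (0.34)² = 0.1156
Numerator = -0.39 − 0.1156 = -0.5056; denominator = 1 − 0.1156 = 0.8844
φ_{22} = -0.5056 / 0.8844 = -0.572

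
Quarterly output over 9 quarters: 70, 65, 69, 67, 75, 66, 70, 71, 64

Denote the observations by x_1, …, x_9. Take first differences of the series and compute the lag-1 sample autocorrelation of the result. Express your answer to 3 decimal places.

-0.601

First differences Δx: -5, 4, -2, 8, -9, 4, 1, -7
Mean of differences = -0.7500
Numerator Σ(Δx_t−Δx̄)(Δx_{t+1}−Δx̄) = -151.0625
Denominator Σ(Δx_t−Δx̄)² = 251.5000
r_1(Δx) = -151.0625 / 251.5000 = -0.601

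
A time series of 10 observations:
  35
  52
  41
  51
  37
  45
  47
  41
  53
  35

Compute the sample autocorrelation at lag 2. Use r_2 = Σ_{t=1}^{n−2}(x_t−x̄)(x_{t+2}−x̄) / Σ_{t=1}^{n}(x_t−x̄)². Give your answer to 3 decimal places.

0.325

Mean x̄ = (35 + 52 + 41 + 51 + 37 + 45 + 47 + 41 + 53 + 35)/10 = 43.7000
Numerator Σ_{t=1}^{8}(x_t−x̄)(x_{t+2}−x̄) = 140.2200
Denominator Σ(x_t−x̄)² = 432.1000
r_2 = 140.2200 / 432.1000 = 0.325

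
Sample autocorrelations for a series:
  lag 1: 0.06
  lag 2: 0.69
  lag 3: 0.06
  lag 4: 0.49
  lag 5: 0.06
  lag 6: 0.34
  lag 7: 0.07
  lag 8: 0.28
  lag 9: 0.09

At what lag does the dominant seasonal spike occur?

The largest autocorrelation is r_2 = 0.69, with weaker echoes at lags 4 (0.49), 6 (0.34) and 8 (0.28); the remaining lags stay at or below 0.09.
The dominant spike at lag 2 indicates a seasonal period of 2.

2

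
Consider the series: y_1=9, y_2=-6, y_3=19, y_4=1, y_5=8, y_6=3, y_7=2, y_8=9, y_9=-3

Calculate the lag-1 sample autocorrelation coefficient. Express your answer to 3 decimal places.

Mean ȳ = (9 − 6 + 19 + 1 + 8 + 3 + 2 + 9 − 3)/9 = 4.6667
Numerator Σ_{t=1}^{8}(y_t−ȳ)(y_{t+1}−ȳ) = -309.7778
Denominator Σ(y_t−ȳ)² = 450.0000
r_1 = -309.7778 / 450.0000 = -0.688

-0.688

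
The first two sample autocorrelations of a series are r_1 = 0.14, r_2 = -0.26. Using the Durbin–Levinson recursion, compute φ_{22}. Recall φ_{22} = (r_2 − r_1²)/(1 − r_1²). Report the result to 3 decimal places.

-0.285

φ_{22} = (r_2 − r_1²) / (1 − r_1²)
r_1² = (0.14)² = 0.0196
Numerator = -0.26 − 0.0196 = -0.2796; denominator = 1 − 0.0196 = 0.9804
φ_{22} = -0.2796 / 0.9804 = -0.285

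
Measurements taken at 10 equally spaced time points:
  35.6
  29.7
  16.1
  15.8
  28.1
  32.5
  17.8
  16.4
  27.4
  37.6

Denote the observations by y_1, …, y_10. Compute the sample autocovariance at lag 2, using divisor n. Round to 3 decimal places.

Mean ȳ = (35.6 + 29.7 + 16.1 + 15.8 + 28.1 + 32.5 + 17.8 + 16.4 + 27.4 + 37.6)/10 = 25.7000
Σ_{t=1}^{8}(y_t−ȳ)(y_{t+2}−ȳ) = -431.3000
γ_2 = -431.3000 / 10 = -43.130

-43.130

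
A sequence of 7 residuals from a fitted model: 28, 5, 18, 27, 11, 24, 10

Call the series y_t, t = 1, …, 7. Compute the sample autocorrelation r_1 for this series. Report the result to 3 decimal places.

Mean ȳ = (28 + 5 + 18 + 27 + 11 + 24 + 10)/7 = 17.5714
Numerator Σ_{t=1}^{6}(y_t−ȳ)(y_{t+1}−ȳ) = -285.3265
Denominator Σ(y_t−ȳ)² = 497.7143
r_1 = -285.3265 / 497.7143 = -0.573

-0.573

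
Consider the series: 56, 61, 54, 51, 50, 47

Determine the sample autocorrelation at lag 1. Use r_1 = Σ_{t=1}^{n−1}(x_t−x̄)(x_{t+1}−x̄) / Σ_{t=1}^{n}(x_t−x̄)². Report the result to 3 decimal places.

Mean x̄ = (56 + 61 + 54 + 51 + 50 + 47)/6 = 53.1667
Deviations from mean: 2.8333, 7.8333, 0.8333, -2.1667, -3.1667, -6.1667
Numerator Σ_{t=1}^{5}(x_t−x̄)(x_{t+1}−x̄) = 53.3056
Denominator Σ(x_t−x̄)² = 122.8333
r_1 = 53.3056 / 122.8333 = 0.434

0.434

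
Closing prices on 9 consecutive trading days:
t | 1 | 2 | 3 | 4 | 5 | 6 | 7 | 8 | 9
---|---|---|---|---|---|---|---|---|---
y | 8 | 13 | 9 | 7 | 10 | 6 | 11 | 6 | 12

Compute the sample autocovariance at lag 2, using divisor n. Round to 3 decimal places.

1.689

Mean ȳ = (8 + 13 + 9 + 7 + 10 + 6 + 11 + 6 + 12)/9 = 9.1111
Σ_{t=1}^{7}(y_t−ȳ)(y_{t+2}−ȳ) = 15.1975
γ_2 = 15.1975 / 9 = 1.689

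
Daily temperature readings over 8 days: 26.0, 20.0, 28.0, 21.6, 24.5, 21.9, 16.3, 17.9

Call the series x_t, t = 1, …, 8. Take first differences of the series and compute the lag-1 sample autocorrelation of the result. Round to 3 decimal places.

-0.694

First differences Δx: -6.0, 8.0, -6.4, 2.9, -2.6, -5.6, 1.6
Mean of differences = -1.1571
Numerator Σ(Δx_t−Δx̄)(Δx_{t+1}−Δx̄) = -125.3204
Denominator Σ(Δx_t−Δx̄)² = 180.6771
r_1(Δx) = -125.3204 / 180.6771 = -0.694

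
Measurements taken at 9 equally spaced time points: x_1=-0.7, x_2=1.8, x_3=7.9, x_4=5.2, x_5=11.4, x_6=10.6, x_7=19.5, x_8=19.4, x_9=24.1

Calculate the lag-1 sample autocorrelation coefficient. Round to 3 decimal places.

Mean x̄ = (-0.7 + 1.8 + 7.9 + 5.2 + 11.4 + 10.6 + 19.5 + 19.4 + 24.1)/9 = 11.0222
Numerator Σ_{t=1}^{8}(x_t−x̄)(x_{t+1}−x̄) = 329.7262
Denominator Σ(x_t−x̄)² = 579.5156
r_1 = 329.7262 / 579.5156 = 0.569

0.569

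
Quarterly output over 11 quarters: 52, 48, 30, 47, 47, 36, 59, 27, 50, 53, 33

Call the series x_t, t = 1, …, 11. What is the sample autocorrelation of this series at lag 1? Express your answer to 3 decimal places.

Mean x̄ = (52 + 48 + 30 + 47 + 47 + 36 + 59 + 27 + 50 + 53 + 33)/11 = 43.8182
Numerator Σ_{t=1}^{10}(x_t−x̄)(x_{t+1}−x̄) = -602.8512
Denominator Σ(x_t−x̄)² = 1109.6364
r_1 = -602.8512 / 1109.6364 = -0.543

-0.543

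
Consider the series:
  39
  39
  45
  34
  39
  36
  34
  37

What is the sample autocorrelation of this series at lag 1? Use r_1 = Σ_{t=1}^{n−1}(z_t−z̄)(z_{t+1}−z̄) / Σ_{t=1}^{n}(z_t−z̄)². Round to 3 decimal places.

-0.159

Mean z̄ = (39 + 39 + 45 + 34 + 39 + 36 + 34 + 37)/8 = 37.8750
Deviations from mean: 1.1250, 1.1250, 7.1250, -3.8750, 1.1250, -1.8750, -3.8750, -0.8750
Σ(z_t−z̄)(z_{t+1}−z̄) = (1.2656) + (8.0156) + (-27.6094) + (-4.3594) + (-2.1094) + (7.2656) + (3.3906) = -14.1406
Denominator Σ(z_t−z̄)² = 88.8750
r_1 = -14.1406 / 88.8750 = -0.159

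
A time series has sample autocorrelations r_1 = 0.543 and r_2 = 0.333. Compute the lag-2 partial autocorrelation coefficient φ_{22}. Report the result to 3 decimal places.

0.054

φ_{22} = (r_2 − r_1²) / (1 − r_1²)
r_1² = (0.543)² = 0.294849
Numerator = 0.333 − 0.2948 = 0.0382; denominator = 1 − 0.2948 = 0.7052
φ_{22} = 0.0382 / 0.7052 = 0.054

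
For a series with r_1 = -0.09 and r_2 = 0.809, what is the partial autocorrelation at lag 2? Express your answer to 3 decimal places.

φ_{22} = (r_2 − r_1²) / (1 − r_1²)
r_1² = (-0.09)² = 0.0081
Numerator = 0.809 − 0.0081 = 0.8009; denominator = 1 − 0.0081 = 0.9919
φ_{22} = 0.8009 / 0.9919 = 0.807

0.807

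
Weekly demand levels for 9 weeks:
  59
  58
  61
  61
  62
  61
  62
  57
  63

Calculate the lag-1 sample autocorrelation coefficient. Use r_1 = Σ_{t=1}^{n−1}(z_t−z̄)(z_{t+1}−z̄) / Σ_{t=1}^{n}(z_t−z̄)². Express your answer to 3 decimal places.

-0.282

Mean z̄ = (59 + 58 + 61 + 61 + 62 + 61 + 62 + 57 + 63)/9 = 60.4444
Numerator Σ_{t=1}^{8}(z_t−z̄)(z_{t+1}−z̄) = -9.0864
Denominator Σ(z_t−z̄)² = 32.2222
r_1 = -9.0864 / 32.2222 = -0.282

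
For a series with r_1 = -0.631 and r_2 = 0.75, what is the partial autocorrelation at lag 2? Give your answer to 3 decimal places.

0.585

φ_{22} = (r_2 − r_1²) / (1 − r_1²)
r_1² = (-0.631)² = 0.398161
Numerator = 0.75 − 0.3982 = 0.3518; denominator = 1 − 0.3982 = 0.6018
φ_{22} = 0.3518 / 0.6018 = 0.585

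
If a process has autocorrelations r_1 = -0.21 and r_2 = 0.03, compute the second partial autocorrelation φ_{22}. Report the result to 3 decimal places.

-0.015

φ_{22} = (r_2 − r_1²) / (1 − r_1²)
r_1² = (-0.21)² = 0.0441
Numerator = 0.03 − 0.0441 = -0.0141; denominator = 1 − 0.0441 = 0.9559
φ_{22} = -0.0141 / 0.9559 = -0.015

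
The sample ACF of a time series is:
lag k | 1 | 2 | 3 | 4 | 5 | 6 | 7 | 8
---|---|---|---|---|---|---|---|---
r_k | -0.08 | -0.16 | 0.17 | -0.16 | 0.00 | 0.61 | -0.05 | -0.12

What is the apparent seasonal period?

The largest autocorrelation is r_6 = 0.61; the remaining lags stay at or below 0.17.
The dominant spike at lag 6 indicates a seasonal period of 6.

6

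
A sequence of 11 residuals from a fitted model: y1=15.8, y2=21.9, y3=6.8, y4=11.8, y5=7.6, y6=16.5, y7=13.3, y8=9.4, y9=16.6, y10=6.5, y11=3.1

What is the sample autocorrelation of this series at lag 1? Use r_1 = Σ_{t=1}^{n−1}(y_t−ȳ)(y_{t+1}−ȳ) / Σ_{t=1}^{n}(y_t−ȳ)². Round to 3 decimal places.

Mean ȳ = (15.8 + 21.9 + 6.8 + 11.8 + 7.6 + 16.5 + 13.3 + 9.4 + 16.6 + 6.5 + 3.1)/11 = 11.7545
Numerator Σ_{t=1}^{10}(y_t−ȳ)(y_{t+1}−ȳ) = -17.0512
Denominator Σ(y_t−ȳ)² = 317.5473
r_1 = -17.0512 / 317.5473 = -0.054

-0.054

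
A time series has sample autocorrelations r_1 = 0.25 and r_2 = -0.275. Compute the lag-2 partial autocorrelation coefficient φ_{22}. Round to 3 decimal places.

-0.360

φ_{22} = (r_2 − r_1²) / (1 − r_1²)
r_1² = (0.25)² = 0.0625
Numerator = -0.275 − 0.0625 = -0.3375; denominator = 1 − 0.0625 = 0.9375
φ_{22} = -0.3375 / 0.9375 = -0.360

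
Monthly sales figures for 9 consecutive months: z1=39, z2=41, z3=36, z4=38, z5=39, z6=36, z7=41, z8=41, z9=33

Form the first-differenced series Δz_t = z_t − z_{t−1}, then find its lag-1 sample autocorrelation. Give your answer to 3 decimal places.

First differences Δz: 2, -5, 2, 1, -3, 5, 0, -8
Mean of differences = -0.7500
Numerator Σ(Δz_t−Δz̄)(Δz_{t+1}−Δz̄) = -36.5625
Denominator Σ(Δz_t−Δz̄)² = 127.5000
r_1(Δz) = -36.5625 / 127.5000 = -0.287

-0.287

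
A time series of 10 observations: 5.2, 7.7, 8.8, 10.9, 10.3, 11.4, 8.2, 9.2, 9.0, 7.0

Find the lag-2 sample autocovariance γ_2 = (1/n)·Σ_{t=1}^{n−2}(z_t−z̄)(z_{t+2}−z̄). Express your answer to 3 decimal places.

Mean z̄ = (5.2 + 7.7 + 8.8 + 10.9 + 10.3 + 11.4 + 8.2 + 9.2 + 9.0 + 7.0)/10 = 8.7700
Σ_{t=1}^{8}(z_t−z̄)(z_{t+2}−z̄) = 2.6282
γ_2 = 2.6282 / 10 = 0.263

0.263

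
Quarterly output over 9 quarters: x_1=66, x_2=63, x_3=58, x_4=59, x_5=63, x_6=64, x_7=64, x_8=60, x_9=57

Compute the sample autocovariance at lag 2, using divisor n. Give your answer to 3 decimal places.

-4.698

Mean x̄ = (66 + 63 + 58 + 59 + 63 + 64 + 64 + 60 + 57)/9 = 61.5556
Σ_{t=1}^{7}(x_t−x̄)(x_{t+2}−x̄) = -42.2840
γ_2 = -42.2840 / 9 = -4.698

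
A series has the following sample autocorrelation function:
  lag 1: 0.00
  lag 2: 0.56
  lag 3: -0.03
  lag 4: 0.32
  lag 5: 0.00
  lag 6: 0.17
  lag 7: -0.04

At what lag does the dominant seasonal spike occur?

2

The largest autocorrelation is r_2 = 0.56, with weaker echoes at lags 4 (0.32) and 6 (0.17); the remaining lags stay at or below 0.00.
The dominant spike at lag 2 indicates a seasonal period of 2.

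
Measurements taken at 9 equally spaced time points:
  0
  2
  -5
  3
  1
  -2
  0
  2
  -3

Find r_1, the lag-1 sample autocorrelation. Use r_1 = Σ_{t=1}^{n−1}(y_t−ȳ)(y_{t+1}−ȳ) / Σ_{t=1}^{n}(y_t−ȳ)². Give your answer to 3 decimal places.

Mean ȳ = (0 + 2 − 5 + 3 + 1 − 2 + 0 + 2 − 3)/9 = -0.2222
Numerator Σ_{t=1}^{8}(y_t−ȳ)(y_{t+1}−ȳ) = -29.8272
Denominator Σ(y_t−ȳ)² = 55.5556
r_1 = -29.8272 / 55.5556 = -0.537

-0.537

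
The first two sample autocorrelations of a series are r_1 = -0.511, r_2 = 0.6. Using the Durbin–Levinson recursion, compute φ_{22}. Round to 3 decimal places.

φ_{22} = (r_2 − r_1²) / (1 − r_1²)
r_1² = (-0.511)² = 0.261121
Numerator = 0.6 − 0.2611 = 0.3389; denominator = 1 − 0.2611 = 0.7389
φ_{22} = 0.3389 / 0.7389 = 0.459

0.459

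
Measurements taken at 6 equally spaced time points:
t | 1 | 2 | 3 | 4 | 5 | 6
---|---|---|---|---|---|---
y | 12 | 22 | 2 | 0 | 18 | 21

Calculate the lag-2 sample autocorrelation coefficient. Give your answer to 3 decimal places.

Mean ȳ = (12 + 22 + 2 + 0 + 18 + 21)/6 = 12.5000
Σ(y_t−ȳ)(y_{t+2}−ȳ) = (5.2500) + (-118.7500) + (-57.7500) + (-106.2500) = -277.5000
Denominator Σ(y_t−ȳ)² = 459.5000
r_2 = -277.5000 / 459.5000 = -0.604

-0.604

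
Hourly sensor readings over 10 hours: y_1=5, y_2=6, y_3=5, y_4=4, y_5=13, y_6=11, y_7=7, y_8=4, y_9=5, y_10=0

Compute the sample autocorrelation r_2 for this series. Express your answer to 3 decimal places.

Mean ȳ = (5 + 6 + 5 + 4 + 13 + 11 + 7 + 4 + 5 + 0)/10 = 6.0000
Numerator Σ_{t=1}^{8}(y_t−ȳ)(y_{t+2}−ȳ) = -8.0000
Denominator Σ(y_t−ȳ)² = 122.0000
r_2 = -8.0000 / 122.0000 = -0.066

-0.066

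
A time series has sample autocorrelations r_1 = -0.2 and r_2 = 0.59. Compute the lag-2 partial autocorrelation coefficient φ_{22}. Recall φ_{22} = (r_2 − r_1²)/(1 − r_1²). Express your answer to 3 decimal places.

0.573

φ_{22} = (r_2 − r_1²) / (1 − r_1²)
r_1² = (-0.2)² = 0.04
Numerator = 0.59 − 0.0400 = 0.5500; denominator = 1 − 0.0400 = 0.9600
φ_{22} = 0.5500 / 0.9600 = 0.573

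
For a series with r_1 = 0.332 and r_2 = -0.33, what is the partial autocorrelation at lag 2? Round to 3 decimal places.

-0.495

φ_{22} = (r_2 − r_1²) / (1 − r_1²)
r_1² = (0.332)² = 0.110224
Numerator = -0.33 − 0.1102 = -0.4402; denominator = 1 − 0.1102 = 0.8898
φ_{22} = -0.4402 / 0.8898 = -0.495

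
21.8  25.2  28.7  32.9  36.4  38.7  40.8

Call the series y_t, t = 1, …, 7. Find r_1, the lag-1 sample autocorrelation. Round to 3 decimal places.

Mean ȳ = (21.8 + 25.2 + 28.7 + 32.9 + 36.4 + 38.7 + 40.8)/7 = 32.0714
Σ(y_t−ȳ)(y_{t+1}−ȳ) = (70.5794) + (23.1665) + (-2.7935) + (3.5865) + (28.6922) + (57.8580) = 181.0892
Denominator Σ(y_t−ȳ)² = 303.6343
r_1 = 181.0892 / 303.6343 = 0.596

0.596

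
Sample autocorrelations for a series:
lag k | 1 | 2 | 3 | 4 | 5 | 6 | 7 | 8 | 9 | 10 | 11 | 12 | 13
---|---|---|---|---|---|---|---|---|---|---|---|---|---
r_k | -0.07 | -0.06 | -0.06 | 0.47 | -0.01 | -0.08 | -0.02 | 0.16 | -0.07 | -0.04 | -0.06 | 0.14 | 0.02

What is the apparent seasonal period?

The largest autocorrelation is r_4 = 0.47, with a weaker echo at lag 8 (0.16); the remaining lags stay at or below 0.14.
The dominant spike at lag 4 indicates a seasonal period of 4.

4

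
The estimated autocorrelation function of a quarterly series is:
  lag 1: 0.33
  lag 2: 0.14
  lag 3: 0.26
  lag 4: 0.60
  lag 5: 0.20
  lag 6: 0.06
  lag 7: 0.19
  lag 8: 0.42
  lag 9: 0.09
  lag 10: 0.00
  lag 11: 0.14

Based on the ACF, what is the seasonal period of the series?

4

The largest autocorrelation is r_4 = 0.60, with a weaker echo at lag 8 (0.42); the remaining lags stay at or below 0.33. The elevated value at lag 1 (0.33), dropping to 0.14 at lag 2, reflects decaying short-term dependence rather than seasonality.
The dominant spike at lag 4 indicates a seasonal period of 4.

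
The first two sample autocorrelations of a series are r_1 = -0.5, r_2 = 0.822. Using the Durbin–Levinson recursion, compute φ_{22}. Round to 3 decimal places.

φ_{22} = (r_2 − r_1²) / (1 − r_1²)
r_1² = (-0.5)² = 0.25
Numerator = 0.822 − 0.2500 = 0.5720; denominator = 1 − 0.2500 = 0.7500
φ_{22} = 0.5720 / 0.7500 = 0.763

0.763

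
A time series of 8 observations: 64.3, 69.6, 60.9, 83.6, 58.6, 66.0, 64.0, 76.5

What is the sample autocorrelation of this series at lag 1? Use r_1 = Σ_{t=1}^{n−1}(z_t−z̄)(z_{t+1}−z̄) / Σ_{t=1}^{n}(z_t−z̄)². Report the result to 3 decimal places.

Mean z̄ = (64.3 + 69.6 + 60.9 + 83.6 + 58.6 + 66.0 + 64.0 + 76.5)/8 = 67.9375
Deviations from mean: -3.6375, 1.6625, -7.0375, 15.6625, -9.3375, -1.9375, -3.9375, 8.5625
Σ(z_t−z̄)(z_{t+1}−z̄) = (-6.0473) + (-11.6998) + (-110.2248) + (-146.2486) + (18.0914) + (7.6289) + (-33.7148) = -282.2152
Denominator Σ(z_t−z̄)² = 490.5988
r_1 = -282.2152 / 490.5988 = -0.575

-0.575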